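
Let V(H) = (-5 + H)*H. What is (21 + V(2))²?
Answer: 225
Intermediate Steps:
V(H) = H*(-5 + H)
(21 + V(2))² = (21 + 2*(-5 + 2))² = (21 + 2*(-3))² = (21 - 6)² = 15² = 225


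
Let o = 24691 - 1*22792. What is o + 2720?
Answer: 4619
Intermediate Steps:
o = 1899 (o = 24691 - 22792 = 1899)
o + 2720 = 1899 + 2720 = 4619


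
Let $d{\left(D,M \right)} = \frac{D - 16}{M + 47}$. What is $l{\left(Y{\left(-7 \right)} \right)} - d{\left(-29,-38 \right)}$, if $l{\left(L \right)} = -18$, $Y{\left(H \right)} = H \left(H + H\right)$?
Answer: $-13$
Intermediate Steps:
$Y{\left(H \right)} = 2 H^{2}$ ($Y{\left(H \right)} = H 2 H = 2 H^{2}$)
$d{\left(D,M \right)} = \frac{-16 + D}{47 + M}$
$l{\left(Y{\left(-7 \right)} \right)} - d{\left(-29,-38 \right)} = -18 - \frac{-16 - 29}{47 - 38} = -18 - \frac{1}{9} \left(-45\right) = -18 - -5 = -18 + 5 = -13$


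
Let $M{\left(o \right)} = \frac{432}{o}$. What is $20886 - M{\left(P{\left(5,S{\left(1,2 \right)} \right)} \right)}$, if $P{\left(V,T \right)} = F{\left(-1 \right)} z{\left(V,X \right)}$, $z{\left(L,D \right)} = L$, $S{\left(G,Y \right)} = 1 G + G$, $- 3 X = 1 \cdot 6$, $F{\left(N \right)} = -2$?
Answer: $\frac{104646}{5} \approx 20929.0$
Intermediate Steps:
$X = -2$ ($X = - \frac{1 \cdot 6}{3} = \left(- \frac{1}{3}\right) 6 = -2$)
$S{\left(G,Y \right)} = 2 G$ ($S{\left(G,Y \right)} = G + G = 2 G$)
$P{\left(V,T \right)} = - 2 V$
$20886 - M{\left(P{\left(5,S{\left(1,2 \right)} \right)} \right)} = 20886 - \frac{432}{\left(-2\right) 5} = 20886 - \frac{432}{-10} = 20886 - 432 \left(- \frac{1}{10}\right) = 20886 - - \frac{216}{5} = 20886 + \frac{216}{5} = \frac{104646}{5}$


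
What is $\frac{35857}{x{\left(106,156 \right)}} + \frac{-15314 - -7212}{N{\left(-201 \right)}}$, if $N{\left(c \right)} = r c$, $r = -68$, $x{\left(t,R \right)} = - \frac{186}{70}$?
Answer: $- \frac{953001397}{70618} \approx -13495.0$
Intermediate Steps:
$x{\left(t,R \right)} = - \frac{93}{35}$ ($x{\left(t,R \right)} = \left(-186\right) \frac{1}{70} = - \frac{93}{35}$)
$N{\left(c \right)} = - 68 c$
$\frac{35857}{x{\left(106,156 \right)}} + \frac{-15314 - -7212}{N{\left(-201 \right)}} = \frac{35857}{- \frac{93}{35}} + \frac{-15314 - -7212}{\left(-68\right) \left(-201\right)} = 35857 \left(- \frac{35}{93}\right) + \frac{-15314 + 7212}{13668} = - \frac{1254995}{93} - \frac{4051}{6834} = - \frac{953001397}{70618}$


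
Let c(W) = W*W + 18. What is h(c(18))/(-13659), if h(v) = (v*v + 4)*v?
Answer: -13334352/4553 ≈ -2928.7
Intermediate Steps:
c(W) = 18 + W**2 (c(W) = W**2 + 18 = 18 + W**2)
h(v) = v*(4 + v**2) (h(v) = (v**2 + 4)*v = (4 + v**2)*v = v*(4 + v**2))
h(c(18))/(-13659) = ((18 + 18**2)*(4 + (18 + 18**2)**2))/(-13659) = ((18 + 324)*(4 + (18 + 324)**2))*(-1/13659) = (342*(4 + 342**2))*(-1/13659) = (342*(4 + 116964))*(-1/13659) = (342*116968)*(-1/13659) = 40003056*(-1/13659) = -13334352/4553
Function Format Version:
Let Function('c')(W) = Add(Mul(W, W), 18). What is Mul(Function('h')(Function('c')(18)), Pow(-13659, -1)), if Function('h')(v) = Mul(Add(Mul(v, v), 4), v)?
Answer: Rational(-13334352, 4553) ≈ -2928.7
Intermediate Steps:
Function('c')(W) = Add(18, Pow(W, 2)) (Function('c')(W) = Add(Pow(W, 2), 18) = Add(18, Pow(W, 2)))
Function('h')(v) = Mul(v, Add(4, Pow(v, 2))) (Function('h')(v) = Mul(Add(Pow(v, 2), 4), v) = Mul(Add(4, Pow(v, 2)), v) = Mul(v, Add(4, Pow(v, 2))))
Mul(Function('h')(Function('c')(18)), Pow(-13659, -1)) = Mul(Mul(Add(18, Pow(18, 2)), Add(4, Pow(Add(18, Pow(18, 2)), 2))), Pow(-13659, -1)) = Mul(Mul(Add(18, 324), Add(4, Pow(Add(18, 324), 2))), Rational(-1, 13659)) = Mul(Mul(342, Add(4, Pow(342, 2))), Rational(-1, 13659)) = Mul(Mul(342, Add(4, 116964)), Rational(-1, 13659)) = Mul(Mul(342, 116968), Rational(-1, 13659)) = Mul(40003056, Rational(-1, 13659)) = Rational(-13334352, 4553)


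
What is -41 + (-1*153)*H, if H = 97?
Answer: -14882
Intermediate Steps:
-41 + (-1*153)*H = -41 - 1*153*97 = -41 - 153*97 = -41 - 14841 = -14882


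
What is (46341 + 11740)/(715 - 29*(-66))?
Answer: 58081/2629 ≈ 22.092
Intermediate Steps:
(46341 + 11740)/(715 - 29*(-66)) = 58081/(715 + 1914) = 58081/2629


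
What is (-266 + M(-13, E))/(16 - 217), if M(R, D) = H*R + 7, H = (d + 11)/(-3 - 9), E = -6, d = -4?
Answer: 3017/2412 ≈ 1.2508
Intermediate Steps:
H = -7/12 (H = (-4 + 11)/(-3 - 9) = 7/(-12) = 7*(-1/12) = -7/12 ≈ -0.58333)
M(R, D) = 7 - 7*R/12 (M(R, D) = -7*R/12 + 7 = 7 - 7*R/12)
(-266 + M(-13, E))/(16 - 217) = (-266 + (7 - 7/12*(-13)))/(16 - 217) = (-266 + (7 + 91/12))/(-201) = (-266 + 175/12)*(-1/201) = -3017/12*(-1/201) = 3017/2412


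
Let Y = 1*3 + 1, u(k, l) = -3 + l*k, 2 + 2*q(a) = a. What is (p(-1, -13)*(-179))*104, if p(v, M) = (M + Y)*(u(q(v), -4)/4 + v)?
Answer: -41886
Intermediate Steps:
q(a) = -1 + a/2
u(k, l) = -3 + k*l
Y = 4 (Y = 3 + 1 = 4)
p(v, M) = (4 + M)*(1/4 + v/2) (p(v, M) = (M + 4)*((-3 + (-1 + v/2)*(-4))/4 + v) = (4 + M)*((-3 + (4 - 2*v))*(1/4) + v) = (4 + M)*((1 - 2*v)*(1/4) + v) = (4 + M)*((1/4 - v/2) + v) = (4 + M)*(1/4 + v/2))
(p(-1, -13)*(-179))*104 = ((1 + 2*(-1) + (1/4)*(-13) + (1/2)*(-13)*(-1))*(-179))*104 = ((1 - 2 - 13/4 + 13/2)*(-179))*104 = ((9/4)*(-179))*104 = -1611/4*104 = -41886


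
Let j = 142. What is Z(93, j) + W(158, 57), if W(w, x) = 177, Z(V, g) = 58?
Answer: 235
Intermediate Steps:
Z(93, j) + W(158, 57) = 58 + 177 = 235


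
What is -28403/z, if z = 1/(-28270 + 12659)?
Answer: 443399233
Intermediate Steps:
z = -1/15611 (z = 1/(-15611) = -1/15611 ≈ -6.4057e-5)
-28403/z = -28403/(-1/15611) = -28403*(-15611) = 443399233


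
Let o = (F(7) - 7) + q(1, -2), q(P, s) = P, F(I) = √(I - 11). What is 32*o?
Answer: -192 + 64*I ≈ -192.0 + 64.0*I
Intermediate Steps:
F(I) = √(-11 + I)
o = -6 + 2*I (o = (√(-11 + 7) - 7) + 1 = (√(-4) - 7) + 1 = (2*I - 7) + 1 = (-7 + 2*I) + 1 = -6 + 2*I ≈ -6.0 + 2.0*I)
32*o = 32*(-6 + 2*I) = -192 + 64*I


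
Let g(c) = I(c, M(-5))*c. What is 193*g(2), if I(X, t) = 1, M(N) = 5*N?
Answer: 386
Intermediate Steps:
g(c) = c (g(c) = 1*c = c)
193*g(2) = 193*2 = 386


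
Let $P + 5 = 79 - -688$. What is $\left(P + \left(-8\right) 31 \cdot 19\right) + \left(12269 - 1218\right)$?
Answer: $7101$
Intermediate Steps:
$P = 762$ ($P = -5 + \left(79 - -688\right) = -5 + \left(79 + 688\right) = -5 + 767 = 762$)
$\left(P + \left(-8\right) 31 \cdot 19\right) + \left(12269 - 1218\right) = \left(762 + \left(-8\right) 31 \cdot 19\right) + \left(12269 - 1218\right) = \left(762 - 4712\right) + 11051 = -3950 + 11051 = 7101$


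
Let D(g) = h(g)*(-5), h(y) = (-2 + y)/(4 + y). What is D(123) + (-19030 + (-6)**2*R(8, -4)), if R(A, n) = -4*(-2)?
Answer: -2380839/127 ≈ -18747.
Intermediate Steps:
R(A, n) = 8
h(y) = (-2 + y)/(4 + y)
D(g) = -5*(-2 + g)/(4 + g) (D(g) = ((-2 + g)/(4 + g))*(-5) = -5*(-2 + g)/(4 + g))
D(123) + (-19030 + (-6)**2*R(8, -4)) = 5*(2 - 1*123)/(4 + 123) + (-19030 + (-6)**2*8) = 5*(2 - 123)/127 + (-19030 + 36*8) = 5*(1/127)*(-121) + (-19030 + 288) = -605/127 - 18742 = -2380839/127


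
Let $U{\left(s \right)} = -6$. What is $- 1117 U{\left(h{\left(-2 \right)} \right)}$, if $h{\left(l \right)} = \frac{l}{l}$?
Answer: $6702$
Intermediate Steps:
$h{\left(l \right)} = 1$
$- 1117 U{\left(h{\left(-2 \right)} \right)} = \left(-1117\right) \left(-6\right) = 6702$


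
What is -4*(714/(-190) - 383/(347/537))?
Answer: 78650496/32965 ≈ 2385.9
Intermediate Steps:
-4*(714/(-190) - 383/(347/537)) = -4*(714*(-1/190) - 383/(347*(1/537))) = -4*(-357/95 - 383/347/537) = -4*(-357/95 - 383*537/347) = -4*(-357/95 - 205671/347) = -4*(-19662624/32965) = 78650496/32965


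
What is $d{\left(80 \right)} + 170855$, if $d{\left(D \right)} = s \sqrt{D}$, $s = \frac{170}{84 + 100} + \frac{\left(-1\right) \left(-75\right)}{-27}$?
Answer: $170855 - \frac{1535 \sqrt{5}}{207} \approx 1.7084 \cdot 10^{5}$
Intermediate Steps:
$s = - \frac{1535}{828}$ ($s = \frac{170}{184} + 75 \left(- \frac{1}{27}\right) = 170 \cdot \frac{1}{184} - \frac{25}{9} = \frac{85}{92} - \frac{25}{9} = - \frac{1535}{828} \approx -1.8539$)
$d{\left(D \right)} = - \frac{1535 \sqrt{D}}{828}$
$d{\left(80 \right)} + 170855 = - \frac{1535 \sqrt{80}}{828} + 170855 = - \frac{1535 \cdot 4 \sqrt{5}}{828} + 170855 = - \frac{1535 \sqrt{5}}{207} + 170855 = 170855 - \frac{1535 \sqrt{5}}{207}$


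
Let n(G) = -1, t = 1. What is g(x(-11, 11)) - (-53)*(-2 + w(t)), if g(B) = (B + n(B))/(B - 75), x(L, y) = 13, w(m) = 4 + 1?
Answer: 4923/31 ≈ 158.81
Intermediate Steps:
w(m) = 5
g(B) = (-1 + B)/(-75 + B) (g(B) = (B - 1)/(B - 75) = (-1 + B)/(-75 + B))
g(x(-11, 11)) - (-53)*(-2 + w(t)) = (-1 + 13)/(-75 + 13) - (-53)*(-2 + 5) = 12/(-62) - (-53)*3 = -1/62*12 - 1*(-159) = -6/31 + 159 = 4923/31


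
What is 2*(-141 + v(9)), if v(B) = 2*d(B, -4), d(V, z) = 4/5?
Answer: -1394/5 ≈ -278.80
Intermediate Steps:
d(V, z) = ⅘ (d(V, z) = 4*(⅕) = ⅘)
v(B) = 8/5 (v(B) = 2*(⅘) = 8/5)
2*(-141 + v(9)) = 2*(-141 + 8/5) = 2*(-697/5) = -1394/5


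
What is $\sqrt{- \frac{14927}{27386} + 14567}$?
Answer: $\frac{\sqrt{10924739181910}}{27386} \approx 120.69$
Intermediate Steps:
$\sqrt{- \frac{14927}{27386} + 14567} = \sqrt{\frac{398916935}{27386}} = \frac{\sqrt{10924739181910}}{27386}$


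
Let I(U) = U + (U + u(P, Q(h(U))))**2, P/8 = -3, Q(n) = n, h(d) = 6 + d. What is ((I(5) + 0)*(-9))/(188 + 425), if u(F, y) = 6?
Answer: -1134/613 ≈ -1.8499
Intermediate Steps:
P = -24 (P = 8*(-3) = -24)
I(U) = U + (6 + U)**2 (I(U) = U + (U + 6)**2 = U + (6 + U)**2)
((I(5) + 0)*(-9))/(188 + 425) = (((5 + (6 + 5)**2) + 0)*(-9))/(188 + 425) = (((5 + 11**2) + 0)*(-9))/613 = (((5 + 121) + 0)*(-9))*(1/613) = ((126 + 0)*(-9))*(1/613) = (126*(-9))*(1/613) = -1134*1/613 = -1134/613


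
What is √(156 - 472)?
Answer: 2*I*√79 ≈ 17.776*I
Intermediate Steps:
√(156 - 472) = √(-316) = 2*I*√79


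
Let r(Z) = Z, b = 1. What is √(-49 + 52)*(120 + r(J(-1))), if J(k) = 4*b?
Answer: 124*√3 ≈ 214.77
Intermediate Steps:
J(k) = 4 (J(k) = 4*1 = 4)
√(-49 + 52)*(120 + r(J(-1))) = √(-49 + 52)*(120 + 4) = √3*124 = 124*√3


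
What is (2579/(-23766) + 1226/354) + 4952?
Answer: 6948368713/1402194 ≈ 4955.4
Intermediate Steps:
(2579/(-23766) + 1226/354) + 4952 = (2579*(-1/23766) + 1226*(1/354)) + 4952 = (-2579/23766 + 613/177) + 4952 = 4704025/1402194 + 4952 = 6948368713/1402194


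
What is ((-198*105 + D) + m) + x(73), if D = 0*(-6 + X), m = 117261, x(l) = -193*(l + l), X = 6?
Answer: 68293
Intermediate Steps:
x(l) = -386*l
D = 0 (D = 0*(-6 + 6) = 0*0 = 0)
((-198*105 + D) + m) + x(73) = ((-198*105 + 0) + 117261) - 386*73 = ((-20790 + 0) + 117261) - 28178 = (-20790 + 117261) - 28178 = 96471 - 28178 = 68293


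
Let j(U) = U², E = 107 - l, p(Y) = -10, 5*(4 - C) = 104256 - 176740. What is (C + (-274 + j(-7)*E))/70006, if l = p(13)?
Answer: 99799/350030 ≈ 0.28512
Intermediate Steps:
C = 72504/5 (C = 4 - (104256 - 176740)/5 = 4 - ⅕*(-72484) = 4 + 72484/5 = 72504/5 ≈ 14501.)
l = -10
E = 117 (E = 107 - 1*(-10) = 107 + 10 = 117)
(C + (-274 + j(-7)*E))/70006 = (72504/5 + (-274 + (-7)²*117))/70006 = (72504/5 + (-274 + 49*117))*(1/70006) = (72504/5 + (-274 + 5733))*(1/70006) = (72504/5 + 5459)*(1/70006) = (99799/5)*(1/70006) = 99799/350030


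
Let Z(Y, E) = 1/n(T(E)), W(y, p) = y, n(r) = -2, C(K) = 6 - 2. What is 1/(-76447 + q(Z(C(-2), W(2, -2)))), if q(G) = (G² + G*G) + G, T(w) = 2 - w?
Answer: -1/76447 ≈ -1.3081e-5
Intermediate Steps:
C(K) = 4
Z(Y, E) = -½ (Z(Y, E) = 1/(-2) = -½)
q(G) = G + 2*G² (q(G) = (G² + G²) + G = 2*G² + G = G + 2*G²)
1/(-76447 + q(Z(C(-2), W(2, -2)))) = 1/(-76447 - (1 + 2*(-½))/2) = 1/(-76447 - (1 - 1)/2) = 1/(-76447 - ½*0) = 1/(-76447 + 0) = 1/(-76447) = -1/76447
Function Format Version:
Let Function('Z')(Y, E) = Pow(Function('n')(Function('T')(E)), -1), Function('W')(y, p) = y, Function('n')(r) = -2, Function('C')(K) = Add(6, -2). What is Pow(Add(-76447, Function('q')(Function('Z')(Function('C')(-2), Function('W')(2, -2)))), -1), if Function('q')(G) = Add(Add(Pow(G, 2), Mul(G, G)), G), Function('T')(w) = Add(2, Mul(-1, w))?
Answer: Rational(-1, 76447) ≈ -1.3081e-5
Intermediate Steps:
Function('C')(K) = 4
Function('Z')(Y, E) = Rational(-1, 2) (Function('Z')(Y, E) = Pow(-2, -1) = Rational(-1, 2))
Function('q')(G) = Add(G, Mul(2, Pow(G, 2))) (Function('q')(G) = Add(Add(Pow(G, 2), Pow(G, 2)), G) = Add(Mul(2, Pow(G, 2)), G) = Add(G, Mul(2, Pow(G, 2))))
Pow(Add(-76447, Function('q')(Function('Z')(Function('C')(-2), Function('W')(2, -2)))), -1) = Pow(Add(-76447, Mul(Rational(-1, 2), Add(1, Mul(2, Rational(-1, 2))))), -1) = Pow(Add(-76447, Mul(Rational(-1, 2), Add(1, -1))), -1) = Pow(Add(-76447, Mul(Rational(-1, 2), 0)), -1) = Pow(Add(-76447, 0), -1) = Pow(-76447, -1) = Rational(-1, 76447)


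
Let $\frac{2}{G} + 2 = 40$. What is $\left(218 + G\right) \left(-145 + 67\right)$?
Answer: $- \frac{323154}{19} \approx -17008.0$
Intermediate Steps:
$G = \frac{1}{19}$ ($G = \frac{2}{-2 + 40} = \frac{2}{38} = 2 \cdot \frac{1}{38} = \frac{1}{19} \approx 0.052632$)
$\left(218 + G\right) \left(-145 + 67\right) = \left(218 + \frac{1}{19}\right) \left(-145 + 67\right) = \frac{4143}{19} \left(-78\right) = - \frac{323154}{19}$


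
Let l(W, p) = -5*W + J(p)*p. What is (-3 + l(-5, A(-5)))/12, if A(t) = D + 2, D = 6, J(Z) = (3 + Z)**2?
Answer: 165/2 ≈ 82.500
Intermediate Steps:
A(t) = 8 (A(t) = 6 + 2 = 8)
l(W, p) = -5*W + p*(3 + p)**2 (l(W, p) = -5*W + (3 + p)**2*p = -5*W + p*(3 + p)**2)
(-3 + l(-5, A(-5)))/12 = (-3 + (-5*(-5) + 8*(3 + 8)**2))/12 = (-3 + (25 + 8*11**2))/12 = (-3 + (25 + 8*121))/12 = (-3 + (25 + 968))/12 = (-3 + 993)/12 = (1/12)*990 = 165/2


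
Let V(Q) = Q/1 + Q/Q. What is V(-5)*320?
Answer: -1280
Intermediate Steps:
V(Q) = 1 + Q (V(Q) = Q*1 + 1 = Q + 1 = 1 + Q)
V(-5)*320 = (1 - 5)*320 = -4*320 = -1280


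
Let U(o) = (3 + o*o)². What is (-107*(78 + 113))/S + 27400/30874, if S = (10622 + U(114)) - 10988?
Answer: 2314623313531/2608446003495 ≈ 0.88736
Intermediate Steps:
U(o) = (3 + o²)²
S = 168973635 (S = (10622 + (3 + 114²)²) - 10988 = (10622 + (3 + 12996)²) - 10988 = (10622 + 12999²) - 10988 = (10622 + 168974001) - 10988 = 168984623 - 10988 = 168973635)
(-107*(78 + 113))/S + 27400/30874 = -107*(78 + 113)/168973635 + 27400/30874 = -107*191*(1/168973635) + 27400*(1/30874) = -20437*1/168973635 + 13700/15437 = -20437/168973635 + 13700/15437 = 2314623313531/2608446003495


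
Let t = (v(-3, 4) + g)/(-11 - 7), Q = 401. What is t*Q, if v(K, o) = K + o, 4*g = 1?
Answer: -2005/72 ≈ -27.847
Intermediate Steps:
g = ¼ (g = (¼)*1 = ¼ ≈ 0.25000)
t = -5/72 (t = ((-3 + 4) + ¼)/(-11 - 7) = (1 + ¼)/(-18) = (5/4)*(-1/18) = -5/72 ≈ -0.069444)
t*Q = -5/72*401 = -2005/72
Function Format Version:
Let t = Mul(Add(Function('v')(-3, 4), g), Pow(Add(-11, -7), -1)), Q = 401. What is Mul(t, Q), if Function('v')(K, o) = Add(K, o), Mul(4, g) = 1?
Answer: Rational(-2005, 72) ≈ -27.847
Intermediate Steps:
g = Rational(1, 4) (g = Mul(Rational(1, 4), 1) = Rational(1, 4) ≈ 0.25000)
t = Rational(-5, 72) (t = Mul(Add(Add(-3, 4), Rational(1, 4)), Pow(Add(-11, -7), -1)) = Mul(Add(1, Rational(1, 4)), Pow(-18, -1)) = Mul(Rational(5, 4), Rational(-1, 18)) = Rational(-5, 72) ≈ -0.069444)
Mul(t, Q) = Mul(Rational(-5, 72), 401) = Rational(-2005, 72)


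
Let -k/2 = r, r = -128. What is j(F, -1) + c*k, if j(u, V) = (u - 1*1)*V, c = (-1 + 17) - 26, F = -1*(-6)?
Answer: -2565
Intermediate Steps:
F = 6
c = -10 (c = 16 - 26 = -10)
j(u, V) = V*(-1 + u) (j(u, V) = (u - 1)*V = (-1 + u)*V = V*(-1 + u))
k = 256 (k = -2*(-128) = 256)
j(F, -1) + c*k = -(-1 + 6) - 10*256 = -1*5 - 2560 = -5 - 2560 = -2565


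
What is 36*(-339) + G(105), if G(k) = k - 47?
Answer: -12146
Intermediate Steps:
G(k) = -47 + k
36*(-339) + G(105) = 36*(-339) + (-47 + 105) = -12204 + 58 = -12146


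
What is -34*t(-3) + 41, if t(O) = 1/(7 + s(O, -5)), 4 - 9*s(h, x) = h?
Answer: 1282/35 ≈ 36.629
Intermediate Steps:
s(h, x) = 4/9 - h/9
t(O) = 1/(67/9 - O/9) (t(O) = 1/(7 + (4/9 - O/9)) = 1/(67/9 - O/9))
-34*t(-3) + 41 = -(-306)/(-67 - 3) + 41 = -(-306)/(-70) + 41 = -(-306)*(-1)/70 + 41 = -34*9/70 + 41 = -153/35 + 41 = 1282/35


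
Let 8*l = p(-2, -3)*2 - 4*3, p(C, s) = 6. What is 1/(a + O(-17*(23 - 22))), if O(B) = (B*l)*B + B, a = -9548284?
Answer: -1/9548301 ≈ -1.0473e-7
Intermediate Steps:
l = 0 (l = (6*2 - 4*3)/8 = (12 - 12)/8 = (⅛)*0 = 0)
O(B) = B (O(B) = (B*0)*B + B = 0*B + B = 0 + B = B)
1/(a + O(-17*(23 - 22))) = 1/(-9548284 - 17*(23 - 22)) = 1/(-9548284 - 17*1) = 1/(-9548284 - 17) = 1/(-9548301) = -1/9548301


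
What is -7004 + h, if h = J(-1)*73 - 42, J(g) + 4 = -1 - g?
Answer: -7338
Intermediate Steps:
J(g) = -5 - g (J(g) = -4 + (-1 - g) = -5 - g)
h = -334 (h = (-5 - 1*(-1))*73 - 42 = (-5 + 1)*73 - 42 = -4*73 - 42 = -292 - 42 = -334)
-7004 + h = -7004 - 334 = -7338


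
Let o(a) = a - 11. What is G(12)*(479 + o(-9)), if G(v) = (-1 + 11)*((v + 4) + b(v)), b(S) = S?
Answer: 128520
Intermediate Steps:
o(a) = -11 + a
G(v) = 40 + 20*v (G(v) = (-1 + 11)*((v + 4) + v) = 10*((4 + v) + v) = 10*(4 + 2*v) = 40 + 20*v)
G(12)*(479 + o(-9)) = (40 + 20*12)*(479 + (-11 - 9)) = (40 + 240)*(479 - 20) = 280*459 = 128520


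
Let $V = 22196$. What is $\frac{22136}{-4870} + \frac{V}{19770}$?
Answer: $- \frac{3295342}{962799} \approx -3.4227$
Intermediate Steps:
$\frac{22136}{-4870} + \frac{V}{19770} = \frac{22136}{-4870} + \frac{22196}{19770} = 22136 \left(- \frac{1}{4870}\right) + 22196 \cdot \frac{1}{19770} = - \frac{11068}{2435} + \frac{11098}{9885} = - \frac{3295342}{962799}$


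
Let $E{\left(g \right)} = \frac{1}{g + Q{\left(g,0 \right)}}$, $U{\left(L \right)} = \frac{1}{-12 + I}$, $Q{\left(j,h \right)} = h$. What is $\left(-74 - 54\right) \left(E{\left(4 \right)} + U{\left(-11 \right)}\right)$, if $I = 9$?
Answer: $\frac{32}{3} \approx 10.667$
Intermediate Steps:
$U{\left(L \right)} = - \frac{1}{3}$ ($U{\left(L \right)} = \frac{1}{-12 + 9} = \frac{1}{-3} = - \frac{1}{3}$)
$E{\left(g \right)} = \frac{1}{g}$ ($E{\left(g \right)} = \frac{1}{g + 0} = \frac{1}{g}$)
$\left(-74 - 54\right) \left(E{\left(4 \right)} + U{\left(-11 \right)}\right) = \left(-74 - 54\right) \left(\frac{1}{4} - \frac{1}{3}\right) = \left(-128\right) \left(- \frac{1}{12}\right) = \frac{32}{3}$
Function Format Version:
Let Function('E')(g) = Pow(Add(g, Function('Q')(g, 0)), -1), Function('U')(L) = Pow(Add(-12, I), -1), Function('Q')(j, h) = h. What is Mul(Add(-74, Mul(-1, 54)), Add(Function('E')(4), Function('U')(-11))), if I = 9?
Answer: Rational(32, 3) ≈ 10.667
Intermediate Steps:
Function('U')(L) = Rational(-1, 3) (Function('U')(L) = Pow(Add(-12, 9), -1) = Pow(-3, -1) = Rational(-1, 3))
Function('E')(g) = Pow(g, -1) (Function('E')(g) = Pow(Add(g, 0), -1) = Pow(g, -1))
Mul(Add(-74, Mul(-1, 54)), Add(Function('E')(4), Function('U')(-11))) = Mul(Add(-74, Mul(-1, 54)), Add(Pow(4, -1), Rational(-1, 3))) = Mul(Add(-74, -54), Add(Rational(1, 4), Rational(-1, 3))) = Mul(-128, Rational(-1, 12)) = Rational(32, 3)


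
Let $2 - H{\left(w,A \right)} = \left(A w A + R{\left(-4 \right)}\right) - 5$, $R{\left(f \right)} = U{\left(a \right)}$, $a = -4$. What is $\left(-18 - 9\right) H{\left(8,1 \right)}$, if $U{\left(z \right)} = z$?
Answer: $-81$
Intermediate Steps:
$R{\left(f \right)} = -4$
$H{\left(w,A \right)} = 11 - w A^{2}$ ($H{\left(w,A \right)} = 2 - \left(\left(A w A - 4\right) - 5\right) = 2 - \left(\left(w A^{2} - 4\right) - 5\right) = 2 - \left(\left(-4 + w A^{2}\right) - 5\right) = 2 - \left(-9 + w A^{2}\right) = 11 - w A^{2}$)
$\left(-18 - 9\right) H{\left(8,1 \right)} = \left(-18 - 9\right) \left(11 - 8 \cdot 1^{2}\right) = - 27 \left(11 - 8 \cdot 1\right) = - 27 \left(11 - 8\right) = \left(-27\right) 3 = -81$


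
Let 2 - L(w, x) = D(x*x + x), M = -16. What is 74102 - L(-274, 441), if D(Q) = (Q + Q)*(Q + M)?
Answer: 75983008764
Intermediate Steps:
D(Q) = 2*Q*(-16 + Q) (D(Q) = (Q + Q)*(Q - 16) = (2*Q)*(-16 + Q) = 2*Q*(-16 + Q))
L(w, x) = 2 - 2*(x + x²)*(-16 + x + x²) (L(w, x) = 2 - 2*(x*x + x)*(-16 + (x*x + x)) = 2 - 2*(x² + x)*(-16 + (x² + x)) = 2 - 2*(x + x²)*(-16 + (x + x²)) = 2 - 2*(x + x²)*(-16 + x + x²))
74102 - L(-274, 441) = 74102 - (2 - 2*441*(1 + 441)*(-16 + 441*(1 + 441))) = 74102 - (2 - 2*441*442*(-16 + 441*442)) = 74102 - (2 - 2*441*442*(-16 + 194922)) = 74102 - (2 - 2*441*442*194906) = 74102 - (2 - 75982934664) = 74102 - 1*(-75982934662) = 74102 + 75982934662 = 75983008764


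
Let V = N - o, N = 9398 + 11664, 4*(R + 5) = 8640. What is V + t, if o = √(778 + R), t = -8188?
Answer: 12874 - √2933 ≈ 12820.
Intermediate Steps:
R = 2155 (R = -5 + (¼)*8640 = -5 + 2160 = 2155)
N = 21062
o = √2933 (o = √(778 + 2155) = √2933 ≈ 54.157)
V = 21062 - √2933 ≈ 21008.
V + t = (21062 - √2933) - 8188 = 12874 - √2933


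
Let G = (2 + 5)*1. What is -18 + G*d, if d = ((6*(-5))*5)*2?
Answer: -2118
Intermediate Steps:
G = 7 (G = 7*1 = 7)
d = -300 (d = -30*5*2 = -150*2 = -300)
-18 + G*d = -18 + 7*(-300) = -18 - 2100 = -2118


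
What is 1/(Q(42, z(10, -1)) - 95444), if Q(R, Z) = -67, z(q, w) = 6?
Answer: -1/95511 ≈ -1.0470e-5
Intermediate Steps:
1/(Q(42, z(10, -1)) - 95444) = 1/(-67 - 95444) = 1/(-95511) = -1/95511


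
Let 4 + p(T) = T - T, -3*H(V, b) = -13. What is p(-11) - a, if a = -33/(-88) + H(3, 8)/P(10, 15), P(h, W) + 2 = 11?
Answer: -1049/216 ≈ -4.8565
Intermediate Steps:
H(V, b) = 13/3 (H(V, b) = -⅓*(-13) = 13/3)
P(h, W) = 9 (P(h, W) = -2 + 11 = 9)
p(T) = -4 (p(T) = -4 + (T - T) = -4 + 0 = -4)
a = 185/216 (a = -33/(-88) + (13/3)/9 = -33*(-1/88) + (13/3)*(⅑) = 3/8 + 13/27 = 185/216 ≈ 0.85648)
p(-11) - a = -4 - 1*185/216 = -4 - 185/216 = -1049/216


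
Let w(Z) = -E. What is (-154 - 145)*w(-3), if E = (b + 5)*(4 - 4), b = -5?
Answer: 0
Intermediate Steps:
E = 0 (E = (-5 + 5)*(4 - 4) = 0*0 = 0)
w(Z) = 0 (w(Z) = -1*0 = 0)
(-154 - 145)*w(-3) = (-154 - 145)*0 = -299*0 = 0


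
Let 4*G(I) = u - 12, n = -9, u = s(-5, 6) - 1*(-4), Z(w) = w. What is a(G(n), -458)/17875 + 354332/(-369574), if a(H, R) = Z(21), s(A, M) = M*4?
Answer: -3162961723/3303067625 ≈ -0.95758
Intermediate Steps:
s(A, M) = 4*M
u = 28 (u = 4*6 - 1*(-4) = 24 + 4 = 28)
G(I) = 4 (G(I) = (28 - 12)/4 = (1/4)*16 = 4)
a(H, R) = 21
a(G(n), -458)/17875 + 354332/(-369574) = 21/17875 + 354332/(-369574) = 21*(1/17875) + 354332*(-1/369574) = 21/17875 - 177166/184787 = -3162961723/3303067625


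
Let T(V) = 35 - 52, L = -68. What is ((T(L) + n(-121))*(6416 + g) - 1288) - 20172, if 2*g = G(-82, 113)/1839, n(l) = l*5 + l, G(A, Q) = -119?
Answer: -17612191127/3678 ≈ -4.7885e+6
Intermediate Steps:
T(V) = -17
n(l) = 6*l (n(l) = 5*l + l = 6*l)
g = -119/3678 (g = (-119/1839)/2 = (-119*1/1839)/2 = (½)*(-119/1839) = -119/3678 ≈ -0.032355)
((T(L) + n(-121))*(6416 + g) - 1288) - 20172 = ((-17 + 6*(-121))*(6416 - 119/3678) - 1288) - 20172 = ((-17 - 726)*(23597929/3678) - 1288) - 20172 = (-743*23597929/3678 - 1288) - 20172 = (-17533261247/3678 - 1288) - 20172 = -17537998511/3678 - 20172 = -17612191127/3678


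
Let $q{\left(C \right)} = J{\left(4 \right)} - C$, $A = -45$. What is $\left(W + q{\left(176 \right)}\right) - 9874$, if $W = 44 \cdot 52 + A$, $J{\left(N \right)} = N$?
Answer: $-7803$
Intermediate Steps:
$W = 2243$ ($W = 44 \cdot 52 - 45 = 2288 - 45 = 2243$)
$q{\left(C \right)} = 4 - C$
$\left(W + q{\left(176 \right)}\right) - 9874 = \left(2243 + \left(4 - 176\right)\right) - 9874 = \left(2243 - 172\right) - 9874 = 2071 - 9874 = -7803$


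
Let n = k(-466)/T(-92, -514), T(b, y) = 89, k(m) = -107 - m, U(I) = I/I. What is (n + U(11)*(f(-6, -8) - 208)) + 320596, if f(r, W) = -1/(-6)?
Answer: 171089435/534 ≈ 3.2039e+5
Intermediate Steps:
U(I) = 1
f(r, W) = ⅙ (f(r, W) = -1*(-⅙) = ⅙)
n = 359/89 (n = (-107 - 1*(-466))/89 = (-107 + 466)*(1/89) = 359*(1/89) = 359/89 ≈ 4.0337)
(n + U(11)*(f(-6, -8) - 208)) + 320596 = (359/89 + 1*(⅙ - 208)) + 320596 = (359/89 + 1*(-1247/6)) + 320596 = (359/89 - 1247/6) + 320596 = -108829/534 + 320596 = 171089435/534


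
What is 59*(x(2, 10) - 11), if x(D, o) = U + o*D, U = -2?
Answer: 413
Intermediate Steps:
x(D, o) = -2 + D*o (x(D, o) = -2 + o*D = -2 + D*o)
59*(x(2, 10) - 11) = 59*((-2 + 2*10) - 11) = 59*((-2 + 20) - 11) = 59*(18 - 11) = 59*7 = 413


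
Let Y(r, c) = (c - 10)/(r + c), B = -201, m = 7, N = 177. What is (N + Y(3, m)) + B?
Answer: -243/10 ≈ -24.300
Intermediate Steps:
Y(r, c) = (-10 + c)/(c + r)
(N + Y(3, m)) + B = (177 + (-10 + 7)/(7 + 3)) - 201 = (177 - 3/10) - 201 = 1767/10 - 201 = -243/10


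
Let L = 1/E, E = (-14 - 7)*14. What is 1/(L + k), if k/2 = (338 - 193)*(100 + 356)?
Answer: 294/38878559 ≈ 7.5620e-6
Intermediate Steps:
E = -294 (E = -21*14 = -294)
k = 132240 (k = 2*((338 - 193)*(100 + 356)) = 2*(145*456) = 2*66120 = 132240)
L = -1/294 (L = 1/(-294) = -1/294 ≈ -0.0034014)
1/(L + k) = 1/(-1/294 + 132240) = 1/(38878559/294) = 294/38878559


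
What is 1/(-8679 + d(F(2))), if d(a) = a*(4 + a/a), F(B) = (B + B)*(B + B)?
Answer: -1/8599 ≈ -0.00011629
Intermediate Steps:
F(B) = 4*B**2 (F(B) = (2*B)*(2*B) = 4*B**2)
d(a) = 5*a (d(a) = a*(4 + 1) = a*5 = 5*a)
1/(-8679 + d(F(2))) = 1/(-8679 + 5*(4*2**2)) = 1/(-8679 + 5*(4*4)) = 1/(-8679 + 5*16) = 1/(-8679 + 80) = 1/(-8599) = -1/8599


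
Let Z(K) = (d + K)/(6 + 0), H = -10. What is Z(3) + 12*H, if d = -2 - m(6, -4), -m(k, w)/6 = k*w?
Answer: -863/6 ≈ -143.83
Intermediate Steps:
m(k, w) = -6*k*w
d = -146 (d = -2 - (-6)*6*(-4) = -2 - 1*144 = -2 - 144 = -146)
Z(K) = -73/3 + K/6 (Z(K) = (-146 + K)/(6 + 0) = (-146 + K)/6 = (-146 + K)*(⅙) = -73/3 + K/6)
Z(3) + 12*H = (-73/3 + (⅙)*3) + 12*(-10) = (-73/3 + ½) - 120 = -143/6 - 120 = -863/6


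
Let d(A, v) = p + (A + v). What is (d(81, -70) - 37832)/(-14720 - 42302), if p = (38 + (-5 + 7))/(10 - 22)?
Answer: 113473/171066 ≈ 0.66333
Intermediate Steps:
p = -10/3 (p = (38 + 2)/(-12) = 40*(-1/12) = -10/3 ≈ -3.3333)
d(A, v) = -10/3 + A + v (d(A, v) = -10/3 + (A + v) = -10/3 + A + v)
(d(81, -70) - 37832)/(-14720 - 42302) = ((-10/3 + 81 - 70) - 37832)/(-14720 - 42302) = (23/3 - 37832)/(-57022) = -113473/3*(-1/57022) = 113473/171066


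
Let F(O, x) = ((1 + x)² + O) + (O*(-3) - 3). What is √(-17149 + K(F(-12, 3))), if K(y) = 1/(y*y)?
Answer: 2*I*√5869245/37 ≈ 130.95*I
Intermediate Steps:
F(O, x) = -3 + (1 + x)² - 2*O (F(O, x) = (O + (1 + x)²) + (-3*O - 3) = (O + (1 + x)²) + (-3 - 3*O) = -3 + (1 + x)² - 2*O)
K(y) = y⁻² (K(y) = 1/(y²) = y⁻²)
√(-17149 + K(F(-12, 3))) = √(-17149 + (-3 + (1 + 3)² - 2*(-12))⁻²) = √(-17149 + (-3 + 4² + 24)⁻²) = √(-17149 + (-3 + 16 + 24)⁻²) = √(-17149 + 37⁻²) = √(-17149 + 1/1369) = √(-23476980/1369) = 2*I*√5869245/37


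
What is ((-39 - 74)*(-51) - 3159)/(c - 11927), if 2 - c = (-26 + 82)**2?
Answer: -2604/15061 ≈ -0.17290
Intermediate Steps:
c = -3134 (c = 2 - (-26 + 82)**2 = 2 - 1*56**2 = 2 - 1*3136 = 2 - 3136 = -3134)
((-39 - 74)*(-51) - 3159)/(c - 11927) = ((-39 - 74)*(-51) - 3159)/(-3134 - 11927) = (-113*(-51) - 3159)/(-15061) = (5763 - 3159)*(-1/15061) = 2604*(-1/15061) = -2604/15061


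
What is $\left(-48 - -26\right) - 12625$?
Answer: $-12647$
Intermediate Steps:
$\left(-48 - -26\right) - 12625 = \left(-48 + 26\right) - 12625 = -22 - 12625 = -12647$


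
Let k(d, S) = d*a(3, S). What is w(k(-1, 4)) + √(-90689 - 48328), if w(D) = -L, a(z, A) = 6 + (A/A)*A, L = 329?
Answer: -329 + I*√139017 ≈ -329.0 + 372.85*I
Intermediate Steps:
a(z, A) = 6 + A (a(z, A) = 6 + 1*A = 6 + A)
k(d, S) = d*(6 + S)
w(D) = -329 (w(D) = -1*329 = -329)
w(k(-1, 4)) + √(-90689 - 48328) = -329 + √(-90689 - 48328) = -329 + √(-139017) = -329 + I*√139017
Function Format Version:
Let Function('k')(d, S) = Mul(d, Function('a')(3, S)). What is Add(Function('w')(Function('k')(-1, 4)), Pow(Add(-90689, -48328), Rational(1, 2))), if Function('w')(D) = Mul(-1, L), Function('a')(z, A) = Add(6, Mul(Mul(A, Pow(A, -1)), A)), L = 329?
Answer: Add(-329, Mul(I, Pow(139017, Rational(1, 2)))) ≈ Add(-329.00, Mul(372.85, I))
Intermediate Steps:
Function('a')(z, A) = Add(6, A) (Function('a')(z, A) = Add(6, Mul(1, A)) = Add(6, A))
Function('k')(d, S) = Mul(d, Add(6, S))
Function('w')(D) = -329 (Function('w')(D) = Mul(-1, 329) = -329)
Add(Function('w')(Function('k')(-1, 4)), Pow(Add(-90689, -48328), Rational(1, 2))) = Add(-329, Pow(Add(-90689, -48328), Rational(1, 2))) = Add(-329, Pow(-139017, Rational(1, 2))) = Add(-329, Mul(I, Pow(139017, Rational(1, 2))))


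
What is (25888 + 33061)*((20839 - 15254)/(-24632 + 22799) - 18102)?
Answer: -1956313994899/1833 ≈ -1.0673e+9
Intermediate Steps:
(25888 + 33061)*((20839 - 15254)/(-24632 + 22799) - 18102) = 58949*(5585/(-1833) - 18102) = 58949*(5585*(-1/1833) - 18102) = 58949*(-5585/1833 - 18102) = 58949*(-33186551/1833) = -1956313994899/1833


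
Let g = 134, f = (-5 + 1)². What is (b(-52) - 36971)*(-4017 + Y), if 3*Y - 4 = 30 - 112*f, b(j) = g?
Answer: 169560711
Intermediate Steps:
f = 16 (f = (-4)² = 16)
b(j) = 134
Y = -586 (Y = 4/3 + (30 - 112*16)/3 = 4/3 + (30 - 1792)/3 = 4/3 + (⅓)*(-1762) = 4/3 - 1762/3 = -586)
(b(-52) - 36971)*(-4017 + Y) = (134 - 36971)*(-4017 - 586) = -36837*(-4603) = 169560711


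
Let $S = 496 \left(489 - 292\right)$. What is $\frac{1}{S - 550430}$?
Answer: $- \frac{1}{452718} \approx -2.2089 \cdot 10^{-6}$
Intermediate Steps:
$S = 97712$ ($S = 496 \cdot 197 = 97712$)
$\frac{1}{S - 550430} = \frac{1}{97712 - 550430} = \frac{1}{-452718} = - \frac{1}{452718}$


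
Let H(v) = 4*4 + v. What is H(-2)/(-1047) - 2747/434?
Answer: -2882185/454398 ≈ -6.3429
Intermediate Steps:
H(v) = 16 + v
H(-2)/(-1047) - 2747/434 = (16 - 2)/(-1047) - 2747/434 = 14*(-1/1047) - 2747*1/434 = -14/1047 - 2747/434 = -2882185/454398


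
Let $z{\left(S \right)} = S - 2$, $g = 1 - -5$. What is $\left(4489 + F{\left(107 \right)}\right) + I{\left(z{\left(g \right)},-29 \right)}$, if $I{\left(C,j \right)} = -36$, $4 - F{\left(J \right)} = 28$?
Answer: $4429$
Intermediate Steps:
$g = 6$ ($g = 1 + 5 = 6$)
$F{\left(J \right)} = -24$ ($F{\left(J \right)} = 4 - 28 = -24$)
$z{\left(S \right)} = -2 + S$ ($z{\left(S \right)} = S - 2 = -2 + S$)
$\left(4489 + F{\left(107 \right)}\right) + I{\left(z{\left(g \right)},-29 \right)} = \left(4489 - 24\right) - 36 = 4465 - 36 = 4429$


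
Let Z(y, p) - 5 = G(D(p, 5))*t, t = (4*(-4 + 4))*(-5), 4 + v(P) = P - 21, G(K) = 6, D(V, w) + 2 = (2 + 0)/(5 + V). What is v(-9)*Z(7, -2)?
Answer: -170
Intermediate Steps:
D(V, w) = -2 + 2/(5 + V) (D(V, w) = -2 + (2 + 0)/(5 + V) = -2 + 2/(5 + V))
v(P) = -25 + P (v(P) = -4 + (P - 21) = -4 + (-21 + P) = -25 + P)
t = 0 (t = (4*0)*(-5) = 0*(-5) = 0)
Z(y, p) = 5 (Z(y, p) = 5 + 6*0 = 5 + 0 = 5)
v(-9)*Z(7, -2) = (-25 - 9)*5 = -34*5 = -170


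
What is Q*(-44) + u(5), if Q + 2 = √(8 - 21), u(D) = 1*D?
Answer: 93 - 44*I*√13 ≈ 93.0 - 158.64*I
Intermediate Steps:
u(D) = D
Q = -2 + I*√13 (Q = -2 + √(8 - 21) = -2 + √(-13) = -2 + I*√13 ≈ -2.0 + 3.6056*I)
Q*(-44) + u(5) = (-2 + I*√13)*(-44) + 5 = (88 - 44*I*√13) + 5 = 93 - 44*I*√13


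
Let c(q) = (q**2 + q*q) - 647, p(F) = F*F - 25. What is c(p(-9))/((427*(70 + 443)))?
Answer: 625/24339 ≈ 0.025679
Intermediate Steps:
p(F) = -25 + F**2 (p(F) = F**2 - 25 = -25 + F**2)
c(q) = -647 + 2*q**2 (c(q) = (q**2 + q**2) - 647 = 2*q**2 - 647 = -647 + 2*q**2)
c(p(-9))/((427*(70 + 443))) = (-647 + 2*(-25 + (-9)**2)**2)/((427*(70 + 443))) = (-647 + 2*(-25 + 81)**2)/((427*513)) = (-647 + 2*56**2)/219051 = (-647 + 2*3136)*(1/219051) = (-647 + 6272)*(1/219051) = 5625*(1/219051) = 625/24339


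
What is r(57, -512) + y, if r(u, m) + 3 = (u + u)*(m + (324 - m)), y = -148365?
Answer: -111432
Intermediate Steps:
r(u, m) = -3 + 648*u (r(u, m) = -3 + (u + u)*(m + (324 - m)) = -3 + (2*u)*324 = -3 + 648*u)
r(57, -512) + y = (-3 + 648*57) - 148365 = (-3 + 36936) - 148365 = 36933 - 148365 = -111432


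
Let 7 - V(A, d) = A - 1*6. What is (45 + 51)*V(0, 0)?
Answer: 1248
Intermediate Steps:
V(A, d) = 13 - A (V(A, d) = 7 - (A - 1*6) = 7 - (A - 6) = 7 - (-6 + A) = 7 + (6 - A) = 13 - A)
(45 + 51)*V(0, 0) = (45 + 51)*(13 - 1*0) = 96*(13 + 0) = 96*13 = 1248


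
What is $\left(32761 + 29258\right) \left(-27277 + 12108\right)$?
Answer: $-940766211$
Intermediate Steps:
$\left(32761 + 29258\right) \left(-27277 + 12108\right) = 62019 \left(-15169\right) = -940766211$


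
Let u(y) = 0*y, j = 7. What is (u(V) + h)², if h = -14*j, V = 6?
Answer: 9604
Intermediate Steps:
u(y) = 0
h = -98 (h = -14*7 = -98)
(u(V) + h)² = (0 - 98)² = (-98)² = 9604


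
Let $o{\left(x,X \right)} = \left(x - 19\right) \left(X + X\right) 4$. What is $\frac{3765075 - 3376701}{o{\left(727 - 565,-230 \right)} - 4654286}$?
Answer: $- \frac{194187}{2458703} \approx -0.078979$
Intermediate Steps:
$o{\left(x,X \right)} = 8 X \left(-19 + x\right)$ ($o{\left(x,X \right)} = \left(-19 + x\right) 2 X 4 = \left(-19 + x\right) 8 X = 8 X \left(-19 + x\right)$)
$\frac{3765075 - 3376701}{o{\left(727 - 565,-230 \right)} - 4654286} = \frac{3765075 - 3376701}{8 \left(-230\right) \left(-19 + \left(727 - 565\right)\right) - 4654286} = \frac{388374}{8 \left(-230\right) \left(-19 + \left(727 - 565\right)\right) - 4654286} = \frac{388374}{8 \left(-230\right) \left(-19 + 162\right) - 4654286} = \frac{388374}{8 \left(-230\right) 143 - 4654286} = \frac{388374}{-263120 - 4654286} = \frac{388374}{-4917406} = 388374 \left(- \frac{1}{4917406}\right) = - \frac{194187}{2458703}$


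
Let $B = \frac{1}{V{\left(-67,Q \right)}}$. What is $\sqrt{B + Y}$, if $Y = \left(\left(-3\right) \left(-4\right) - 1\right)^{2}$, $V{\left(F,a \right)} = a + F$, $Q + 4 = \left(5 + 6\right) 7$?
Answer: $\frac{\sqrt{4362}}{6} \approx 11.008$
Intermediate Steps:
$Q = 73$ ($Q = -4 + \left(5 + 6\right) 7 = -4 + 11 \cdot 7 = -4 + 77 = 73$)
$V{\left(F,a \right)} = F + a$
$B = \frac{1}{6}$ ($B = \frac{1}{-67 + 73} = \frac{1}{6} \approx 0.16667$)
$Y = 121$ ($Y = \left(12 - 1\right)^{2} = 11^{2} = 121$)
$\sqrt{B + Y} = \sqrt{\frac{1}{6} + 121} = \sqrt{\frac{727}{6}} = \frac{\sqrt{4362}}{6}$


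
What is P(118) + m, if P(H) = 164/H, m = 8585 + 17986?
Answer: 1567771/59 ≈ 26572.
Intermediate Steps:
m = 26571
P(118) + m = 164/118 + 26571 = 164*(1/118) + 26571 = 82/59 + 26571 = 1567771/59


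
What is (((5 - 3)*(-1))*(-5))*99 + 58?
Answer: 1048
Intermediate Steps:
(((5 - 3)*(-1))*(-5))*99 + 58 = ((2*(-1))*(-5))*99 + 58 = -2*(-5)*99 + 58 = 10*99 + 58 = 990 + 58 = 1048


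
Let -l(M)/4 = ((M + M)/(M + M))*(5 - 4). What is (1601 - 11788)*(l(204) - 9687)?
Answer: 98722217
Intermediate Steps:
l(M) = -4 (l(M) = -4*(M + M)/(M + M)*(5 - 4) = -4*(2*M)/((2*M)) = -4*(2*M)*(1/(2*M)) = -4)
(1601 - 11788)*(l(204) - 9687) = (1601 - 11788)*(-4 - 9687) = -10187*(-9691) = 98722217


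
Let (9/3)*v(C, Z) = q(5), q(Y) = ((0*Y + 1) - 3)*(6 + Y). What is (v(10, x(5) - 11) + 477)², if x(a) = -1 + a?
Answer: 1985281/9 ≈ 2.2059e+5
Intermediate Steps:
q(Y) = -12 - 2*Y (q(Y) = ((0 + 1) - 3)*(6 + Y) = (1 - 3)*(6 + Y) = -2*(6 + Y) = -12 - 2*Y)
v(C, Z) = -22/3 (v(C, Z) = (-12 - 2*5)/3 = (-12 - 10)/3 = (⅓)*(-22) = -22/3)
(v(10, x(5) - 11) + 477)² = (-22/3 + 477)² = (1409/3)² = 1985281/9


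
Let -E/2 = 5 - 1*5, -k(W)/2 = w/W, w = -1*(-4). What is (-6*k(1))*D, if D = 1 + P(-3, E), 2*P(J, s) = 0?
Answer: 48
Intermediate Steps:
w = 4
k(W) = -8/W
E = 0 (E = -2*(5 - 1*5) = -2*(5 - 5) = -2*0 = 0)
P(J, s) = 0 (P(J, s) = (1/2)*0 = 0)
D = 1 (D = 1 + 0 = 1)
(-6*k(1))*D = -(-48)/1*1 = -(-48)*1 = -6*(-8)*1 = 48*1 = 48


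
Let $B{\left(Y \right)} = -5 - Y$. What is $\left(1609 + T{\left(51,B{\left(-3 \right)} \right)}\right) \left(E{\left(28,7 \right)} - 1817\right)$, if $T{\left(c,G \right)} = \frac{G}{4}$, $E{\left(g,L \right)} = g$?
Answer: $- \frac{5755213}{2} \approx -2.8776 \cdot 10^{6}$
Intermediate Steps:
$T{\left(c,G \right)} = \frac{G}{4}$ ($T{\left(c,G \right)} = G \frac{1}{4} = \frac{G}{4}$)
$\left(1609 + T{\left(51,B{\left(-3 \right)} \right)}\right) \left(E{\left(28,7 \right)} - 1817\right) = \left(1609 + \frac{-5 - -3}{4}\right) \left(28 - 1817\right) = \left(1609 + \frac{-5 + 3}{4}\right) \left(-1789\right) = \left(1609 + \frac{1}{4} \left(-2\right)\right) \left(-1789\right) = \left(1609 - \frac{1}{2}\right) \left(-1789\right) = \frac{3217}{2} \left(-1789\right) = - \frac{5755213}{2}$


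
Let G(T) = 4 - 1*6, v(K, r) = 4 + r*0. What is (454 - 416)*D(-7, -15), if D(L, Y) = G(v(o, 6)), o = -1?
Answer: -76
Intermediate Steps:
v(K, r) = 4 (v(K, r) = 4 + 0 = 4)
G(T) = -2 (G(T) = 4 - 6 = -2)
D(L, Y) = -2
(454 - 416)*D(-7, -15) = (454 - 416)*(-2) = 38*(-2) = -76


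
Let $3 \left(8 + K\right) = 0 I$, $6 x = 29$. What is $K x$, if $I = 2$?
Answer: $- \frac{116}{3} \approx -38.667$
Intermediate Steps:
$x = \frac{29}{6}$ ($x = \frac{1}{6} \cdot 29 = \frac{29}{6} \approx 4.8333$)
$K = -8$ ($K = -8 + \frac{0 \cdot 2}{3} = -8 + \frac{1}{3} \cdot 0 = -8 + 0 = -8$)
$K x = \left(-8\right) \frac{29}{6} = - \frac{116}{3}$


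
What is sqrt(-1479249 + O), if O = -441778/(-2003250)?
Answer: 4*I*sqrt(3710150610359865)/200325 ≈ 1216.2*I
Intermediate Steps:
O = 220889/1001625 (O = -441778*(-1/2003250) = 220889/1001625 ≈ 0.22053)
sqrt(-1479249 + O) = sqrt(-1479249 + 220889/1001625) = sqrt(-1481652558736/1001625) = 4*I*sqrt(3710150610359865)/200325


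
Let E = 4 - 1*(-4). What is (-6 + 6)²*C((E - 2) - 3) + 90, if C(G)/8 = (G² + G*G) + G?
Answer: 90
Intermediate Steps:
E = 8 (E = 4 + 4 = 8)
C(G) = 8*G + 16*G² (C(G) = 8*((G² + G*G) + G) = 8*((G² + G²) + G) = 8*(2*G² + G) = 8*(G + 2*G²) = 8*G + 16*G²)
(-6 + 6)²*C((E - 2) - 3) + 90 = (-6 + 6)²*(8*((8 - 2) - 3)*(1 + 2*((8 - 2) - 3))) + 90 = 0²*(8*(6 - 3)*(1 + 2*(6 - 3))) + 90 = 0*(8*3*(1 + 2*3)) + 90 = 0*(8*3*(1 + 6)) + 90 = 0*(8*3*7) + 90 = 0*168 + 90 = 0 + 90 = 90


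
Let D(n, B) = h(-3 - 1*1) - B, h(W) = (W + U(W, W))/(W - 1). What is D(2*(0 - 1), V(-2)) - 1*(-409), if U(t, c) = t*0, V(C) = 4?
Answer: 2029/5 ≈ 405.80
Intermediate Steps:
U(t, c) = 0
h(W) = W/(-1 + W) (h(W) = (W + 0)/(W - 1) = W/(-1 + W))
D(n, B) = ⅘ - B (D(n, B) = (-3 - 1*1)/(-1 + (-3 - 1*1)) - B = (-3 - 1)/(-1 + (-3 - 1)) - B = -4/(-1 - 4) - B = -4/(-5) - B = -4*(-⅕) - B = ⅘ - B)
D(2*(0 - 1), V(-2)) - 1*(-409) = (⅘ - 1*4) - 1*(-409) = (⅘ - 4) + 409 = -16/5 + 409 = 2029/5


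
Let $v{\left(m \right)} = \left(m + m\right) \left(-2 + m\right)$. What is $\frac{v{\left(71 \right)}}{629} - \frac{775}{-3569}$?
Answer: $\frac{35456537}{2244901} \approx 15.794$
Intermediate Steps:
$v{\left(m \right)} = 2 m \left(-2 + m\right)$
$\frac{v{\left(71 \right)}}{629} - \frac{775}{-3569} = \frac{2 \cdot 71 \left(-2 + 71\right)}{629} - \frac{775}{-3569} = 2 \cdot 71 \cdot 69 \cdot \frac{1}{629} - - \frac{775}{3569} = 9798 \cdot \frac{1}{629} + \frac{775}{3569} = \frac{9798}{629} + \frac{775}{3569} = \frac{35456537}{2244901}$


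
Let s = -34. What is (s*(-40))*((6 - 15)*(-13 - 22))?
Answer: 428400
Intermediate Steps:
(s*(-40))*((6 - 15)*(-13 - 22)) = (-34*(-40))*((6 - 15)*(-13 - 22)) = 1360*(-9*(-35)) = 1360*315 = 428400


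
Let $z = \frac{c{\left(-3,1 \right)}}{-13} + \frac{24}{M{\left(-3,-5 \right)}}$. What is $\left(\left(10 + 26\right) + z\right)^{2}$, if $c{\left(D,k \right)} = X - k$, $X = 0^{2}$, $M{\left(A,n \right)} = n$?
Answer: $\frac{4133089}{4225} \approx 978.25$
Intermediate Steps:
$X = 0$
$c{\left(D,k \right)} = - k$ ($c{\left(D,k \right)} = 0 - k = - k$)
$z = - \frac{307}{65}$ ($z = \frac{\left(-1\right) 1}{-13} + \frac{24}{-5} = \left(-1\right) \left(- \frac{1}{13}\right) + 24 \left(- \frac{1}{5}\right) = \frac{1}{13} - \frac{24}{5} = - \frac{307}{65} \approx -4.7231$)
$\left(\left(10 + 26\right) + z\right)^{2} = \left(\left(10 + 26\right) - \frac{307}{65}\right)^{2} = \left(36 - \frac{307}{65}\right)^{2} = \left(\frac{2033}{65}\right)^{2} = \frac{4133089}{4225}$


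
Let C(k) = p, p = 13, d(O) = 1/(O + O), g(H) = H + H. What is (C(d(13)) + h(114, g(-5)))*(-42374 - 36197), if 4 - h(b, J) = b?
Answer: 7621387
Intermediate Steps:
g(H) = 2*H
d(O) = 1/(2*O)
h(b, J) = 4 - b
C(k) = 13
(C(d(13)) + h(114, g(-5)))*(-42374 - 36197) = (13 + (4 - 1*114))*(-42374 - 36197) = (13 + (4 - 114))*(-78571) = (13 - 110)*(-78571) = -97*(-78571) = 7621387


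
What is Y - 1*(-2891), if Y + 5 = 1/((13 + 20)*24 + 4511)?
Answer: 15304459/5303 ≈ 2886.0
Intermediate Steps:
Y = -26514/5303 (Y = -5 + 1/((13 + 20)*24 + 4511) = -5 + 1/(33*24 + 4511) = -5 + 1/(792 + 4511) = -5 + 1/5303 = -26514/5303 ≈ -4.9998)
Y - 1*(-2891) = -26514/5303 - 1*(-2891) = -26514/5303 + 2891 = 15304459/5303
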